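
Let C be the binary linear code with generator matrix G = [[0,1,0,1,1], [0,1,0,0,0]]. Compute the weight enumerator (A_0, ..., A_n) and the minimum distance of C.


Weight distribution: A_0 = 1, A_1 = 1, A_2 = 1, A_3 = 1. Minimum distance d = 1.

Enumerate all 2^2 = 4 messages m ∈ F_2^2.
For each, compute codeword c = mG in F_2^5, then tally its weight.
  m = 00 → c = 00000, weight = 0.
  m = 10 → c = 01011, weight = 3.
  m = 01 → c = 01000, weight = 1.
  m = 11 → c = 00011, weight = 2.
Tally weights:
  weight 0: 1 codewords.
  weight 1: 1 codewords.
  weight 2: 1 codewords.
  weight 3: 1 codewords.
Minimum distance d = smallest w > 0 with A_w > 0 = 1.
Sanity: Σ A_w = 4 = 2^2 = 4 ✓.


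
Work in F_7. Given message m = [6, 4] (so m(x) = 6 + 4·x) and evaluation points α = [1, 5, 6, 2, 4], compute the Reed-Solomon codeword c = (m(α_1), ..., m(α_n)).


c = [3, 5, 2, 0, 1]

Message polynomial: m(x) = 6 + 4·x (mod 7).
For each evaluation point α_i, compute m(α_i) mod 7:
  α_1 = 1: Horner steps 4 → 3, so m(1) = 3.
  α_2 = 5: Horner steps 4 → 5, so m(5) = 5.
  α_3 = 6: Horner steps 4 → 2, so m(6) = 2.
  α_4 = 2: Horner steps 4 → 0, so m(2) = 0.
  α_5 = 4: Horner steps 4 → 1, so m(4) = 1.
Codeword c = [3, 5, 2, 0, 1] ∈ F_7^5.


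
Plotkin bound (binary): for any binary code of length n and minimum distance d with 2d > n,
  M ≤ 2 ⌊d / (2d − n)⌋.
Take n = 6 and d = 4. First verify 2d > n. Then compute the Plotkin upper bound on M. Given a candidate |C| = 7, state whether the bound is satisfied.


Plotkin bound M ≤ 4; given |C| = 7 > bound (violated).

Check applicability: 2d = 8, n = 6.
2d − n = 2 > 0, so Plotkin applies.
Compute d/(2d−n) = 4/2 ≈ 2.0000.
⌊d/(2d−n)⌋ = 2.
Plotkin bound: M ≤ 2·2 = 4.
Given |C| = 7, check: VIOLATED.
This |C| is above the Plotkin bound, so no binary code with n = 6, d = 4 and 7 codewords exists.


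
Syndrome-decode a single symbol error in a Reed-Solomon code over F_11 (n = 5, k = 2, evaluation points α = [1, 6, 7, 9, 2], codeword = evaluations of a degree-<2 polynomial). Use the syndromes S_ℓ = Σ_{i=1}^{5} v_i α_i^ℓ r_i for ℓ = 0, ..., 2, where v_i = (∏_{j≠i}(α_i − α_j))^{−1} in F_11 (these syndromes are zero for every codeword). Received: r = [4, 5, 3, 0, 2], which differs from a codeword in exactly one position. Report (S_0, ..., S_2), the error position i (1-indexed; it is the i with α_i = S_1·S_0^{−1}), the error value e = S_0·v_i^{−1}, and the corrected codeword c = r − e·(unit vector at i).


S = (2, 7, 8), error at position 4, error magnitude e = 1, c = [4, 5, 3, 10, 2].

Step 1: column multipliers v_i = (∏_{j≠i}(α_i − α_j))^{−1} mod 11.
  i = 1 (α = 1): (1−6)(1−7)(1−9)(1−2) = (−5)·(−6)·(−8)·(−1) = 240 ≡ 9, so v_1 = 9^{−1} = 5 (mod 11).
  i = 2 (α = 6): (6−1)(6−7)(6−9)(6−2) = 5·(−1)·(−3)·4 = 60 ≡ 5, so v_2 = 5^{−1} = 9 (mod 11).
  i = 3 (α = 7): (7−1)(7−6)(7−9)(7−2) = 6·1·(−2)·5 = −60 ≡ 6, so v_3 = 6^{−1} = 2 (mod 11).
  i = 4 (α = 9): (9−1)(9−6)(9−7)(9−2) = 8·3·2·7 = 336 ≡ 6, so v_4 = 6^{−1} = 2 (mod 11).
  i = 5 (α = 2): (2−1)(2−6)(2−7)(2−9) = 1·(−4)·(−5)·(−7) = −140 ≡ 3, so v_5 = 3^{−1} = 4 (mod 11).
  v = [5, 9, 2, 2, 4].
Step 2: syndromes of r = [4, 5, 3, 0, 2] (all sums mod 11).
  S_0 = Σ v_i r_i = 5·4 + 9·5 + 2·3 + 2·0 + 4·2 = 79 ≡ 2.
  S_1 = Σ v_i α_i r_i = 5·1·4 + 9·6·5 + 2·7·3 + 2·9·0 + 4·2·2 = 348 ≡ 7.
  α_i^2 mod 11 = [1, 3, 5, 4, 4].
  S_2 = Σ v_i α_i^2 r_i = 5·1·4 + 9·3·5 + 2·5·3 + 2·4·0 + 4·4·2 = 217 ≡ 8.
  S = (2, 7, 8) ≠ 0, so r is not a codeword (an error is present).
Step 3: locate the error. For a single error e at position i, S_ℓ = v_i·e·α_i^ℓ, so α_err = S_1/S_0.
  S_0^{−1} = 2^{−1} = 6 (mod 11), so α_err = 7·6 = 42 ≡ 9 = α_4. Error position i = 4.
  Consistency check: S_2/S_1 = 8·8 = 64 ≡ 9 = α_err ✓ (single-error assumption holds).
Step 4: error magnitude e = S_0/v_4 = S_0·∏_{j≠4}(α_4 − α_j) = 2·6 = 12 ≡ 1 (mod 11).
Step 5: correct position 4: c_4 = r_4 − e = 0 − 1 ≡ 10 (mod 11). Hence c = [4, 5, 3, 10, 2].
  Check: interpolating c through the α_i gives m(x) = 6 + 9·x (degree < 2) with m(α_i) = c_i for every i, so c is indeed a codeword.


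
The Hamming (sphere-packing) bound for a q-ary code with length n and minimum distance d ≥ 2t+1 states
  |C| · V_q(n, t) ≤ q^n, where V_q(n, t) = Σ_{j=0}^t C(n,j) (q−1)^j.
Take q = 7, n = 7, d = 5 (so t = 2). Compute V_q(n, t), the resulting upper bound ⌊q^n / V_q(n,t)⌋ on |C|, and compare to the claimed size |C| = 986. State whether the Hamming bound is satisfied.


V_q(n, t) = 799, q^n = 823543, Hamming bound = 1030, |C| = 986 ≤ bound (satisfied).

Step 1: Compute V_q(n, t) = Σ_{j=0}^2 C(n, j) (q−1)^j.
  j = 0: C(7,0)·(6)^0 = 1·1 = 1.
  j = 1: C(7,1)·(6)^1 = 7·6 = 42.
  j = 2: C(7,2)·(6)^2 = 21·36 = 756.
  V_q(n, t) = 1 + 42 + 756 = 799.
Step 2: q^n = 7^7 = 823543.
Step 3: Hamming bound ⌊q^n / V_q(n,t)⌋ = ⌊823543/799⌋ = 1030.
Step 4: Compare |C| = 986 to 1030: satisfied.
The claimed |C| lies below the Hamming bound.


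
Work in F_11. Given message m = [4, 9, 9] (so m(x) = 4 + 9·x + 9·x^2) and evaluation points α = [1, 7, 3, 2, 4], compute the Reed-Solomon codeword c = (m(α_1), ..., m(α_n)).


c = [0, 2, 2, 3, 8]

Message polynomial: m(x) = 4 + 9·x + 9·x^2 (mod 11).
For each evaluation point α_i, compute m(α_i) mod 11:
  α_1 = 1: Horner steps 9 → 7 → 0, so m(1) = 0.
  α_2 = 7: Horner steps 9 → 6 → 2, so m(7) = 2.
  α_3 = 3: Horner steps 9 → 3 → 2, so m(3) = 2.
  α_4 = 2: Horner steps 9 → 5 → 3, so m(2) = 3.
  α_5 = 4: Horner steps 9 → 1 → 8, so m(4) = 8.
Codeword c = [0, 2, 2, 3, 8] ∈ F_11^5.


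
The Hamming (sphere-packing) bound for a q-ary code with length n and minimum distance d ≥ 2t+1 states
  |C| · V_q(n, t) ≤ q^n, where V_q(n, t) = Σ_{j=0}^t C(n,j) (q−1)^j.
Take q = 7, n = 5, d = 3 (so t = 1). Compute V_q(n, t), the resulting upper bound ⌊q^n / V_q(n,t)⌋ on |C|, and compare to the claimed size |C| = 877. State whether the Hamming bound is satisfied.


V_q(n, t) = 31, q^n = 16807, Hamming bound = 542, |C| = 877 > bound (violated).

Step 1: Compute V_q(n, t) = Σ_{j=0}^1 C(n, j) (q−1)^j.
  j = 0: C(5,0)·(6)^0 = 1·1 = 1.
  j = 1: C(5,1)·(6)^1 = 5·6 = 30.
  V_q(n, t) = 1 + 30 = 31.
Step 2: q^n = 7^5 = 16807.
Step 3: Hamming bound ⌊q^n / V_q(n,t)⌋ = ⌊16807/31⌋ = 542.
Step 4: Compare |C| = 877 to 542: violated.
The claimed |C| lies above the Hamming bound, so no 7-ary code of length 5 with d ≥ 3 can have 877 codewords.


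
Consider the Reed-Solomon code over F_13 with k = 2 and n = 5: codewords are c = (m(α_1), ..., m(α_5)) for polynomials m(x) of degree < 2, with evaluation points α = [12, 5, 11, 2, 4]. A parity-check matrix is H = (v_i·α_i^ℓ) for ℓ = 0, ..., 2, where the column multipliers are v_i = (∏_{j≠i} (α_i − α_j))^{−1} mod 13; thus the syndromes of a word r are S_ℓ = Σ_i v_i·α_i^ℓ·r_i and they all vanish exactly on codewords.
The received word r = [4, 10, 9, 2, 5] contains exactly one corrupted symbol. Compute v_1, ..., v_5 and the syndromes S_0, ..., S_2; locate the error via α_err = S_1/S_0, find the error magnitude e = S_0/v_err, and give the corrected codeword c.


S = (4, 7, 9), error at position 2, error magnitude e = 10, c = [4, 0, 9, 2, 5].

Step 1: column multipliers v_i = (∏_{j≠i}(α_i − α_j))^{−1} mod 13.
  i = 1 (α = 12): (12−5)(12−11)(12−2)(12−4) = 7·1·10·8 = 560 ≡ 1, so v_1 = 1^{−1} = 1 (mod 13).
  i = 2 (α = 5): (5−12)(5−11)(5−2)(5−4) = (−7)·(−6)·3·1 = 126 ≡ 9, so v_2 = 9^{−1} = 3 (mod 13).
  i = 3 (α = 11): (11−12)(11−5)(11−2)(11−4) = (−1)·6·9·7 = −378 ≡ 12, so v_3 = 12^{−1} = 12 (mod 13).
  i = 4 (α = 2): (2−12)(2−5)(2−11)(2−4) = (−10)·(−3)·(−9)·(−2) = 540 ≡ 7, so v_4 = 7^{−1} = 2 (mod 13).
  i = 5 (α = 4): (4−12)(4−5)(4−11)(4−2) = (−8)·(−1)·(−7)·2 = −112 ≡ 5, so v_5 = 5^{−1} = 8 (mod 13).
  v = [1, 3, 12, 2, 8].
Step 2: syndromes of r = [4, 10, 9, 2, 5] (all sums mod 13).
  S_0 = Σ v_i r_i = 1·4 + 3·10 + 12·9 + 2·2 + 8·5 = 186 ≡ 4.
  S_1 = Σ v_i α_i r_i = 1·12·4 + 3·5·10 + 12·11·9 + 2·2·2 + 8·4·5 = 1554 ≡ 7.
  α_i^2 mod 13 = [1, 12, 4, 4, 3].
  S_2 = Σ v_i α_i^2 r_i = 1·1·4 + 3·12·10 + 12·4·9 + 2·4·2 + 8·3·5 = 932 ≡ 9.
  S = (4, 7, 9) ≠ 0, so r is not a codeword (an error is present).
Step 3: locate the error. For a single error e at position i, S_ℓ = v_i·e·α_i^ℓ, so α_err = S_1/S_0.
  S_0^{−1} = 4^{−1} = 10 (mod 13), so α_err = 7·10 = 70 ≡ 5 = α_2. Error position i = 2.
  Consistency check: S_2/S_1 = 9·2 = 18 ≡ 5 = α_err ✓ (single-error assumption holds).
Step 4: error magnitude e = S_0/v_2 = S_0·∏_{j≠2}(α_2 − α_j) = 4·9 = 36 ≡ 10 (mod 13).
Step 5: correct position 2: c_2 = r_2 − e = 10 − 10 ≡ 0 (mod 13). Hence c = [4, 0, 9, 2, 5].
  Check: interpolating c through the α_i gives m(x) = 12 + 8·x (degree < 2) with m(α_i) = c_i for every i, so c is indeed a codeword.


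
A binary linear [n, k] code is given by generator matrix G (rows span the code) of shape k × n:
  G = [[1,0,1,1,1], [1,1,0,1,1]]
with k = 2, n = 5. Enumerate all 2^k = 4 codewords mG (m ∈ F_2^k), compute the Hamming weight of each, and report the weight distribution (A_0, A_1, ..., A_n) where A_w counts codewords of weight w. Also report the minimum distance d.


Weight distribution: A_0 = 1, A_2 = 1, A_4 = 2. Minimum distance d = 2.

Enumerate all 2^2 = 4 messages m ∈ F_2^2.
For each, compute codeword c = mG in F_2^5, then tally its weight.
  m = 00 → c = 00000, weight = 0.
  m = 10 → c = 10111, weight = 4.
  m = 01 → c = 11011, weight = 4.
  m = 11 → c = 01100, weight = 2.
Tally weights:
  weight 0: 1 codewords.
  weight 2: 1 codewords.
  weight 4: 2 codewords.
Minimum distance d = smallest w > 0 with A_w > 0 = 2.
Sanity: Σ A_w = 4 = 2^2 = 4 ✓.


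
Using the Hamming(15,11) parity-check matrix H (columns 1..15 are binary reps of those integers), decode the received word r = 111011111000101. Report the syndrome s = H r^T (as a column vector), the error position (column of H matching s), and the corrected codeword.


s = (0, 1, 1, 1)^T, error position = 7, corrected codeword c = 111011011000101

Compute s = H r^T mod 2 one row at a time:
  s_1 = 1 + 1 + 0 + 0 + 0 + 1 + 0 + 1 = 4 ≡ 0 (mod 2).
  s_2 = 0 + 1 + 1 + 1 + 0 + 1 + 0 + 1 = 5 ≡ 1 (mod 2).
  s_3 = 1 + 1 + 1 + 1 + 0 + 0 + 0 + 1 = 5 ≡ 1 (mod 2).
  s_4 = 1 + 1 + 1 + 1 + 1 + 0 + 1 + 1 = 7 ≡ 1 (mod 2).
s = (0, 1, 1, 1)^T — this equals column 7 of H (binary 0111), so error is at position 7.
Correct: flip bit 7 of r = 111011111000101 to get c = 111011011000101.


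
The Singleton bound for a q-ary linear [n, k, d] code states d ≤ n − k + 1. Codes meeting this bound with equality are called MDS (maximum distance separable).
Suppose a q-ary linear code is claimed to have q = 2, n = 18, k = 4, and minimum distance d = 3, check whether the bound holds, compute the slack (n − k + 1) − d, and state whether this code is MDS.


Singleton RHS = n − k + 1 = 15, slack = 12, bound satisfied, not MDS.

Singleton bound: d ≤ n − k + 1.
Here n = 18, k = 4, so n − k + 1 = 15.
Given d = 3, check d ≤ 15: YES.
Slack = (n − k + 1) − d = 12.
The code is NOT MDS (slack = 12 > 0).
Description: the claimed parameters are [18, 4, 3]_2; such a code would be non-MDS.


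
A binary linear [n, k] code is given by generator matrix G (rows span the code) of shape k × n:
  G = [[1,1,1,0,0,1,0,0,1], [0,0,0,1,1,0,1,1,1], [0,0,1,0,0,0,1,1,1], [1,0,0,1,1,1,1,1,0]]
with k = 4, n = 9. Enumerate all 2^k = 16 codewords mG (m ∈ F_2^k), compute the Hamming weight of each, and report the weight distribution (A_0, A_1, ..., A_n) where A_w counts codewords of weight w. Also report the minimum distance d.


Weight distribution: A_0 = 1, A_2 = 1, A_3 = 3, A_4 = 2, A_5 = 4, A_6 = 3, A_7 = 1, A_8 = 1. Minimum distance d = 2.

Enumerate all 2^4 = 16 messages m ∈ F_2^4.
For each, compute codeword c = mG in F_2^9, then tally its weight.
  m = 0000 → c = 000000000, weight = 0.
  m = 1000 → c = 111001001, weight = 5.
  m = 0100 → c = 000110111, weight = 5.
  m = 1100 → c = 111111110, weight = 8.
  m = 0010 → c = 001000111, weight = 4.
  m = 1010 → c = 110001110, weight = 5.
  m = 0110 → c = 001110000, weight = 3.
  m = 1110 → c = 110111001, weight = 6.
  m = 0001 → c = 100111110, weight = 6.
  m = 1001 → c = 011110111, weight = 7.
  m = 0101 → c = 100001001, weight = 3.
  m = 1101 → c = 011000000, weight = 2.
  m = 0011 → c = 101111001, weight = 6.
  m = 1011 → c = 010110000, weight = 3.
  m = 0111 → c = 101001110, weight = 5.
  m = 1111 → c = 010000111, weight = 4.
Tally weights:
  weight 0: 1 codewords.
  weight 2: 1 codewords.
  weight 3: 3 codewords.
  weight 4: 2 codewords.
  weight 5: 4 codewords.
  weight 6: 3 codewords.
  weight 7: 1 codewords.
  weight 8: 1 codewords.
Minimum distance d = smallest w > 0 with A_w > 0 = 2.
Sanity: Σ A_w = 16 = 2^4 = 16 ✓.


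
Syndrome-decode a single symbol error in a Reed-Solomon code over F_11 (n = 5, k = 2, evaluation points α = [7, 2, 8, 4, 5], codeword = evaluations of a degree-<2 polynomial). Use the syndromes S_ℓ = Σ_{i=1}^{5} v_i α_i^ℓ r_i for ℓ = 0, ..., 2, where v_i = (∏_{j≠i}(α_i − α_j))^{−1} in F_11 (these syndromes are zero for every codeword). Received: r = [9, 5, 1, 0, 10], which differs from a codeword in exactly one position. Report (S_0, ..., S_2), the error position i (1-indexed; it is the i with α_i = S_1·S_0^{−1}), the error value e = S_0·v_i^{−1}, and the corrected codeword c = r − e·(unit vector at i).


S = (1, 5, 3), error at position 5, error magnitude e = 7, c = [9, 5, 1, 0, 3].

Step 1: column multipliers v_i = (∏_{j≠i}(α_i − α_j))^{−1} mod 11.
  i = 1 (α = 7): (7−2)(7−8)(7−4)(7−5) = 5·(−1)·3·2 = −30 ≡ 3, so v_1 = 3^{−1} = 4 (mod 11).
  i = 2 (α = 2): (2−7)(2−8)(2−4)(2−5) = (−5)·(−6)·(−2)·(−3) = 180 ≡ 4, so v_2 = 4^{−1} = 3 (mod 11).
  i = 3 (α = 8): (8−7)(8−2)(8−4)(8−5) = 1·6·4·3 = 72 ≡ 6, so v_3 = 6^{−1} = 2 (mod 11).
  i = 4 (α = 4): (4−7)(4−2)(4−8)(4−5) = (−3)·2·(−4)·(−1) = −24 ≡ 9, so v_4 = 9^{−1} = 5 (mod 11).
  i = 5 (α = 5): (5−7)(5−2)(5−8)(5−4) = (−2)·3·(−3)·1 = 18 ≡ 7, so v_5 = 7^{−1} = 8 (mod 11).
  v = [4, 3, 2, 5, 8].
Step 2: syndromes of r = [9, 5, 1, 0, 10] (all sums mod 11).
  S_0 = Σ v_i r_i = 4·9 + 3·5 + 2·1 + 5·0 + 8·10 = 133 ≡ 1.
  S_1 = Σ v_i α_i r_i = 4·7·9 + 3·2·5 + 2·8·1 + 5·4·0 + 8·5·10 = 698 ≡ 5.
  α_i^2 mod 11 = [5, 4, 9, 5, 3].
  S_2 = Σ v_i α_i^2 r_i = 4·5·9 + 3·4·5 + 2·9·1 + 5·5·0 + 8·3·10 = 498 ≡ 3.
  S = (1, 5, 3) ≠ 0, so r is not a codeword (an error is present).
Step 3: locate the error. For a single error e at position i, S_ℓ = v_i·e·α_i^ℓ, so α_err = S_1/S_0.
  S_0^{−1} = 1^{−1} = 1 (mod 11), so α_err = 5·1 = 5 ≡ 5 = α_5. Error position i = 5.
  Consistency check: S_2/S_1 = 3·9 = 27 ≡ 5 = α_err ✓ (single-error assumption holds).
Step 4: error magnitude e = S_0/v_5 = S_0·∏_{j≠5}(α_5 − α_j) = 1·7 = 7 ≡ 7 (mod 11).
Step 5: correct position 5: c_5 = r_5 − e = 10 − 7 ≡ 3 (mod 11). Hence c = [9, 5, 1, 0, 3].
  Check: interpolating c through the α_i gives m(x) = 10 + 3·x (degree < 2) with m(α_i) = c_i for every i, so c is indeed a codeword.


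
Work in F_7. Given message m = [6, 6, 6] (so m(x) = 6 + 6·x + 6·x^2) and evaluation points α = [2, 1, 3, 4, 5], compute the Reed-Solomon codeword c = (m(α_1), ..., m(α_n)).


c = [0, 4, 1, 0, 4]

Message polynomial: m(x) = 6 + 6·x + 6·x^2 (mod 7).
For each evaluation point α_i, compute m(α_i) mod 7:
  α_1 = 2: Horner steps 6 → 4 → 0, so m(2) = 0.
  α_2 = 1: Horner steps 6 → 5 → 4, so m(1) = 4.
  α_3 = 3: Horner steps 6 → 3 → 1, so m(3) = 1.
  α_4 = 4: Horner steps 6 → 2 → 0, so m(4) = 0.
  α_5 = 5: Horner steps 6 → 1 → 4, so m(5) = 4.
Codeword c = [0, 4, 1, 0, 4] ∈ F_7^5.


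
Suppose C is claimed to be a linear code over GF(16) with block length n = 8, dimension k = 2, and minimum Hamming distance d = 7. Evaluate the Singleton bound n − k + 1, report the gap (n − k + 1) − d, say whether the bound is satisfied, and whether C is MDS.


Singleton RHS = n − k + 1 = 7, slack = 0, bound satisfied, MDS.

Singleton bound: d ≤ n − k + 1.
Here n = 8, k = 2, so n − k + 1 = 7.
Given d = 7, check d ≤ 7: YES.
Slack = (n − k + 1) − d = 0.
The code is MDS (slack = 0).
Description: the claimed parameters are [8, 2, 7]_16; such a code would be MDS (meets Singleton bound).


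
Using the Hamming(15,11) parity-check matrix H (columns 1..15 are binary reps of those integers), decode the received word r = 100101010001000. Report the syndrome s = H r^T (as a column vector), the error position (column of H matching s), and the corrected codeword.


s = (0, 1, 1, 1)^T, error position = 7, corrected codeword c = 100101110001000

Compute s = H r^T mod 2 one row at a time:
  s_1 = 1 + 0 + 0 + 0 + 1 + 0 + 0 + 0 = 2 ≡ 0 (mod 2).
  s_2 = 1 + 0 + 1 + 0 + 1 + 0 + 0 + 0 = 3 ≡ 1 (mod 2).
  s_3 = 0 + 0 + 1 + 0 + 0 + 0 + 0 + 0 = 1 ≡ 1 (mod 2).
  s_4 = 1 + 0 + 0 + 0 + 0 + 0 + 0 + 0 = 1 ≡ 1 (mod 2).
s = (0, 1, 1, 1)^T — this equals column 7 of H (binary 0111), so error is at position 7.
Correct: flip bit 7 of r = 100101010001000 to get c = 100101110001000.


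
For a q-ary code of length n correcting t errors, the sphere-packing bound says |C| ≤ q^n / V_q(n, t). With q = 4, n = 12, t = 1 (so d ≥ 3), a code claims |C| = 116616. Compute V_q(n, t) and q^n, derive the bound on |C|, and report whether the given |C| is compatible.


V_q(n, t) = 37, q^n = 16777216, Hamming bound = 453438, |C| = 116616 ≤ bound (satisfied).

Step 1: Compute V_q(n, t) = Σ_{j=0}^1 C(n, j) (q−1)^j.
  j = 0: C(12,0)·(3)^0 = 1·1 = 1.
  j = 1: C(12,1)·(3)^1 = 12·3 = 36.
  V_q(n, t) = 1 + 36 = 37.
Step 2: q^n = 4^12 = 16777216.
Step 3: Hamming bound ⌊q^n / V_q(n,t)⌋ = ⌊16777216/37⌋ = 453438.
Step 4: Compare |C| = 116616 to 453438: satisfied.
The claimed |C| lies below the Hamming bound.


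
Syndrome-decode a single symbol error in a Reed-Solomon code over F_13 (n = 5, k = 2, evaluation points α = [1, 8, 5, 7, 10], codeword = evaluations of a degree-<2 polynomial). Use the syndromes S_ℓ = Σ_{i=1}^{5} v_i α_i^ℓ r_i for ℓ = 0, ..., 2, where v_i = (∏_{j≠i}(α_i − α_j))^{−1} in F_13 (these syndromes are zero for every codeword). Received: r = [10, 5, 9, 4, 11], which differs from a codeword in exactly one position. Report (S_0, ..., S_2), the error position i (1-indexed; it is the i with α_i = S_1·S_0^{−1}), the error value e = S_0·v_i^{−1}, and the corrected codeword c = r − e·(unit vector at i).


S = (8, 4, 2), error at position 4, error magnitude e = 2, c = [10, 5, 9, 2, 11].

Step 1: column multipliers v_i = (∏_{j≠i}(α_i − α_j))^{−1} mod 13.
  i = 1 (α = 1): (1−8)(1−5)(1−7)(1−10) = (−7)·(−4)·(−6)·(−9) = 1512 ≡ 4, so v_1 = 4^{−1} = 10 (mod 13).
  i = 2 (α = 8): (8−1)(8−5)(8−7)(8−10) = 7·3·1·(−2) = −42 ≡ 10, so v_2 = 10^{−1} = 4 (mod 13).
  i = 3 (α = 5): (5−1)(5−8)(5−7)(5−10) = 4·(−3)·(−2)·(−5) = −120 ≡ 10, so v_3 = 10^{−1} = 4 (mod 13).
  i = 4 (α = 7): (7−1)(7−8)(7−5)(7−10) = 6·(−1)·2·(−3) = 36 ≡ 10, so v_4 = 10^{−1} = 4 (mod 13).
  i = 5 (α = 10): (10−1)(10−8)(10−5)(10−7) = 9·2·5·3 = 270 ≡ 10, so v_5 = 10^{−1} = 4 (mod 13).
  v = [10, 4, 4, 4, 4].
Step 2: syndromes of r = [10, 5, 9, 4, 11] (all sums mod 13).
  S_0 = Σ v_i r_i = 10·10 + 4·5 + 4·9 + 4·4 + 4·11 = 216 ≡ 8.
  S_1 = Σ v_i α_i r_i = 10·1·10 + 4·8·5 + 4·5·9 + 4·7·4 + 4·10·11 = 992 ≡ 4.
  α_i^2 mod 13 = [1, 12, 12, 10, 9].
  S_2 = Σ v_i α_i^2 r_i = 10·1·10 + 4·12·5 + 4·12·9 + 4·10·4 + 4·9·11 = 1328 ≡ 2.
  S = (8, 4, 2) ≠ 0, so r is not a codeword (an error is present).
Step 3: locate the error. For a single error e at position i, S_ℓ = v_i·e·α_i^ℓ, so α_err = S_1/S_0.
  S_0^{−1} = 8^{−1} = 5 (mod 13), so α_err = 4·5 = 20 ≡ 7 = α_4. Error position i = 4.
  Consistency check: S_2/S_1 = 2·10 = 20 ≡ 7 = α_err ✓ (single-error assumption holds).
Step 4: error magnitude e = S_0/v_4 = S_0·∏_{j≠4}(α_4 − α_j) = 8·10 = 80 ≡ 2 (mod 13).
Step 5: correct position 4: c_4 = r_4 − e = 4 − 2 ≡ 2 (mod 13). Hence c = [10, 5, 9, 2, 11].
  Check: interpolating c through the α_i gives m(x) = 7 + 3·x (degree < 2) with m(α_i) = c_i for every i, so c is indeed a codeword.


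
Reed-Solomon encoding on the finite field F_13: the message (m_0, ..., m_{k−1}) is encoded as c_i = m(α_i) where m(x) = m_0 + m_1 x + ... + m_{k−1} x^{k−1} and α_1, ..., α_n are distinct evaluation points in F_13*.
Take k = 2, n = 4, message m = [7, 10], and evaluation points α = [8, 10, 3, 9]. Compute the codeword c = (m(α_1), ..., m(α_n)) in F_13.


c = [9, 3, 11, 6]

Message polynomial: m(x) = 7 + 10·x (mod 13).
For each evaluation point α_i, compute m(α_i) mod 13:
  α_1 = 8: Horner steps 10 → 9, so m(8) = 9.
  α_2 = 10: Horner steps 10 → 3, so m(10) = 3.
  α_3 = 3: Horner steps 10 → 11, so m(3) = 11.
  α_4 = 9: Horner steps 10 → 6, so m(9) = 6.
Codeword c = [9, 3, 11, 6] ∈ F_13^4.


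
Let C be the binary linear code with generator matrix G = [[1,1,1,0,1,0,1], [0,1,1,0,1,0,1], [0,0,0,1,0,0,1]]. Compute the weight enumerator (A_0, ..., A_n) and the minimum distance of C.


Weight distribution: A_0 = 1, A_1 = 1, A_2 = 1, A_3 = 1, A_4 = 2, A_5 = 2. Minimum distance d = 1.

Enumerate all 2^3 = 8 messages m ∈ F_2^3.
For each, compute codeword c = mG in F_2^7, then tally its weight.
  m = 000 → c = 0000000, weight = 0.
  m = 100 → c = 1110101, weight = 5.
  m = 010 → c = 0110101, weight = 4.
  m = 110 → c = 1000000, weight = 1.
  m = 001 → c = 0001001, weight = 2.
  m = 101 → c = 1111100, weight = 5.
  m = 011 → c = 0111100, weight = 4.
  m = 111 → c = 1001001, weight = 3.
Tally weights:
  weight 0: 1 codewords.
  weight 1: 1 codewords.
  weight 2: 1 codewords.
  weight 3: 1 codewords.
  weight 4: 2 codewords.
  weight 5: 2 codewords.
Minimum distance d = smallest w > 0 with A_w > 0 = 1.
Sanity: Σ A_w = 8 = 2^3 = 8 ✓.


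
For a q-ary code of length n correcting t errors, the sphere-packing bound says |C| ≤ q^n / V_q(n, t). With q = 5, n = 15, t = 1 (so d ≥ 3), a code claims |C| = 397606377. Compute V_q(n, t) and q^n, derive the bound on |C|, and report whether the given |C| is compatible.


V_q(n, t) = 61, q^n = 30517578125, Hamming bound = 500288165, |C| = 397606377 ≤ bound (satisfied).

Step 1: Compute V_q(n, t) = Σ_{j=0}^1 C(n, j) (q−1)^j.
  j = 0: C(15,0)·(4)^0 = 1·1 = 1.
  j = 1: C(15,1)·(4)^1 = 15·4 = 60.
  V_q(n, t) = 1 + 60 = 61.
Step 2: q^n = 5^15 = 30517578125.
Step 3: Hamming bound ⌊q^n / V_q(n,t)⌋ = ⌊30517578125/61⌋ = 500288165.
Step 4: Compare |C| = 397606377 to 500288165: satisfied.
The claimed |C| lies below the Hamming bound.


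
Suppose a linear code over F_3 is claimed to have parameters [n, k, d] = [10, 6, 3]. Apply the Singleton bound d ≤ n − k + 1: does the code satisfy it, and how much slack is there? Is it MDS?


Singleton RHS = n − k + 1 = 5, slack = 2, bound satisfied, not MDS.

Singleton bound: d ≤ n − k + 1.
Here n = 10, k = 6, so n − k + 1 = 5.
Given d = 3, check d ≤ 5: YES.
Slack = (n − k + 1) − d = 2.
The code is NOT MDS (slack = 2 > 0).
Description: the claimed parameters are [10, 6, 3]_3; such a code would be non-MDS.


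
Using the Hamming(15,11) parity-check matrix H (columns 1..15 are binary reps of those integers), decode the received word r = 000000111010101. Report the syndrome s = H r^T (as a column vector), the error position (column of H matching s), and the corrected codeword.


s = (1, 1, 1, 1)^T, error position = 15, corrected codeword c = 000000111010100

Compute s = H r^T mod 2 one row at a time:
  s_1 = 1 + 1 + 0 + 1 + 0 + 1 + 0 + 1 = 5 ≡ 1 (mod 2).
  s_2 = 0 + 0 + 0 + 1 + 0 + 1 + 0 + 1 = 3 ≡ 1 (mod 2).
  s_3 = 0 + 0 + 0 + 1 + 0 + 1 + 0 + 1 = 3 ≡ 1 (mod 2).
  s_4 = 0 + 0 + 0 + 1 + 1 + 1 + 1 + 1 = 5 ≡ 1 (mod 2).
s = (1, 1, 1, 1)^T — this equals column 15 of H (binary 1111), so error is at position 15.
Correct: flip bit 15 of r = 000000111010101 to get c = 000000111010100.


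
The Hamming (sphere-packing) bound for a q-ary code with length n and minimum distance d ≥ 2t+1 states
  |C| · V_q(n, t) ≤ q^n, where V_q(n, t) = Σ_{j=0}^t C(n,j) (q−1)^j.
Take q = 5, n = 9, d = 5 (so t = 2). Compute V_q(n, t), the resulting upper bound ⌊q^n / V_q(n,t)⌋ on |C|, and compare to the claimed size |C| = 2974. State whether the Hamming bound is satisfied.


V_q(n, t) = 613, q^n = 1953125, Hamming bound = 3186, |C| = 2974 ≤ bound (satisfied).

Step 1: Compute V_q(n, t) = Σ_{j=0}^2 C(n, j) (q−1)^j.
  j = 0: C(9,0)·(4)^0 = 1·1 = 1.
  j = 1: C(9,1)·(4)^1 = 9·4 = 36.
  j = 2: C(9,2)·(4)^2 = 36·16 = 576.
  V_q(n, t) = 1 + 36 + 576 = 613.
Step 2: q^n = 5^9 = 1953125.
Step 3: Hamming bound ⌊q^n / V_q(n,t)⌋ = ⌊1953125/613⌋ = 3186.
Step 4: Compare |C| = 2974 to 3186: satisfied.
The claimed |C| lies below the Hamming bound.


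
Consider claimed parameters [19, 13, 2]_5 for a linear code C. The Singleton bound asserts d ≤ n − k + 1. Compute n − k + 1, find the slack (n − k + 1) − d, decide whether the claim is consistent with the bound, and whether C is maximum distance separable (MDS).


Singleton RHS = n − k + 1 = 7, slack = 5, bound satisfied, not MDS.

Singleton bound: d ≤ n − k + 1.
Here n = 19, k = 13, so n − k + 1 = 7.
Given d = 2, check d ≤ 7: YES.
Slack = (n − k + 1) − d = 5.
The code is NOT MDS (slack = 5 > 0).
Description: the claimed parameters are [19, 13, 2]_5; such a code would be non-MDS.


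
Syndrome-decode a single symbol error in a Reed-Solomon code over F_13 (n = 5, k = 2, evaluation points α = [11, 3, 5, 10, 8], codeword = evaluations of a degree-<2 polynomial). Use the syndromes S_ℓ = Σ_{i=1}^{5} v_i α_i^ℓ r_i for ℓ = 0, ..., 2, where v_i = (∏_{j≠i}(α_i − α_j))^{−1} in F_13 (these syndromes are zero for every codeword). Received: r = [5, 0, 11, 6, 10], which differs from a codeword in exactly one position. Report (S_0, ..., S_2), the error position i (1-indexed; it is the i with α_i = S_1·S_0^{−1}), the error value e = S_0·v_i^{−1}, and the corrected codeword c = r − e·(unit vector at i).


S = (11, 10, 2), error at position 5, error magnitude e = 2, c = [5, 0, 11, 6, 8].

Step 1: column multipliers v_i = (∏_{j≠i}(α_i − α_j))^{−1} mod 13.
  i = 1 (α = 11): (11−3)(11−5)(11−10)(11−8) = 8·6·1·3 = 144 ≡ 1, so v_1 = 1^{−1} = 1 (mod 13).
  i = 2 (α = 3): (3−11)(3−5)(3−10)(3−8) = (−8)·(−2)·(−7)·(−5) = 560 ≡ 1, so v_2 = 1^{−1} = 1 (mod 13).
  i = 3 (α = 5): (5−11)(5−3)(5−10)(5−8) = (−6)·2·(−5)·(−3) = −180 ≡ 2, so v_3 = 2^{−1} = 7 (mod 13).
  i = 4 (α = 10): (10−11)(10−3)(10−5)(10−8) = (−1)·7·5·2 = −70 ≡ 8, so v_4 = 8^{−1} = 5 (mod 13).
  i = 5 (α = 8): (8−11)(8−3)(8−5)(8−10) = (−3)·5·3·(−2) = 90 ≡ 12, so v_5 = 12^{−1} = 12 (mod 13).
  v = [1, 1, 7, 5, 12].
Step 2: syndromes of r = [5, 0, 11, 6, 10] (all sums mod 13).
  S_0 = Σ v_i r_i = 1·5 + 1·0 + 7·11 + 5·6 + 12·10 = 232 ≡ 11.
  S_1 = Σ v_i α_i r_i = 1·11·5 + 1·3·0 + 7·5·11 + 5·10·6 + 12·8·10 = 1700 ≡ 10.
  α_i^2 mod 13 = [4, 9, 12, 9, 12].
  S_2 = Σ v_i α_i^2 r_i = 1·4·5 + 1·9·0 + 7·12·11 + 5·9·6 + 12·12·10 = 2654 ≡ 2.
  S = (11, 10, 2) ≠ 0, so r is not a codeword (an error is present).
Step 3: locate the error. For a single error e at position i, S_ℓ = v_i·e·α_i^ℓ, so α_err = S_1/S_0.
  S_0^{−1} = 11^{−1} = 6 (mod 13), so α_err = 10·6 = 60 ≡ 8 = α_5. Error position i = 5.
  Consistency check: S_2/S_1 = 2·4 = 8 ≡ 8 = α_err ✓ (single-error assumption holds).
Step 4: error magnitude e = S_0/v_5 = S_0·∏_{j≠5}(α_5 − α_j) = 11·12 = 132 ≡ 2 (mod 13).
Step 5: correct position 5: c_5 = r_5 − e = 10 − 2 ≡ 8 (mod 13). Hence c = [5, 0, 11, 6, 8].
  Check: interpolating c through the α_i gives m(x) = 3 + 12·x (degree < 2) with m(α_i) = c_i for every i, so c is indeed a codeword.


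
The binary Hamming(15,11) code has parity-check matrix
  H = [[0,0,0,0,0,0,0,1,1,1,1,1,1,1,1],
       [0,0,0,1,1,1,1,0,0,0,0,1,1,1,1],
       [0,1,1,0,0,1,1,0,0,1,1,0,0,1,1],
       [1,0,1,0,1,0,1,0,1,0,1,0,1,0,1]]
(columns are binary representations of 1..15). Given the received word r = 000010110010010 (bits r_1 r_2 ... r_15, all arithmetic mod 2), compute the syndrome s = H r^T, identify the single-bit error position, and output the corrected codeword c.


s = (1, 1, 1, 1)^T, error position = 15, corrected codeword c = 000010110010011

Compute s = H r^T mod 2 one row at a time:
  s_1 = 1 + 0 + 0 + 1 + 0 + 0 + 1 + 0 = 3 ≡ 1 (mod 2).
  s_2 = 0 + 1 + 0 + 1 + 0 + 0 + 1 + 0 = 3 ≡ 1 (mod 2).
  s_3 = 0 + 0 + 0 + 1 + 0 + 1 + 1 + 0 = 3 ≡ 1 (mod 2).
  s_4 = 0 + 0 + 1 + 1 + 0 + 1 + 0 + 0 = 3 ≡ 1 (mod 2).
s = (1, 1, 1, 1)^T — this equals column 15 of H (binary 1111), so error is at position 15.
Correct: flip bit 15 of r = 000010110010010 to get c = 000010110010011.


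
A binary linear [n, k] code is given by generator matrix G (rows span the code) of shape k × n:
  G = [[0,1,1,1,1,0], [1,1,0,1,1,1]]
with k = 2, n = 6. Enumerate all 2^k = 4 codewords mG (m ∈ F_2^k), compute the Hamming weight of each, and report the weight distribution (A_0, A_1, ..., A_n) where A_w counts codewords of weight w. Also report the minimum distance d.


Weight distribution: A_0 = 1, A_3 = 1, A_4 = 1, A_5 = 1. Minimum distance d = 3.

Enumerate all 2^2 = 4 messages m ∈ F_2^2.
For each, compute codeword c = mG in F_2^6, then tally its weight.
  m = 00 → c = 000000, weight = 0.
  m = 10 → c = 011110, weight = 4.
  m = 01 → c = 110111, weight = 5.
  m = 11 → c = 101001, weight = 3.
Tally weights:
  weight 0: 1 codewords.
  weight 3: 1 codewords.
  weight 4: 1 codewords.
  weight 5: 1 codewords.
Minimum distance d = smallest w > 0 with A_w > 0 = 3.
Sanity: Σ A_w = 4 = 2^2 = 4 ✓.


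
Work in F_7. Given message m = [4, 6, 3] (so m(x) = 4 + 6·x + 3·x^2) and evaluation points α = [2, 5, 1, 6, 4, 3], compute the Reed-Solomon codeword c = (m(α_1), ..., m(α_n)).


c = [0, 4, 6, 1, 6, 0]

Message polynomial: m(x) = 4 + 6·x + 3·x^2 (mod 7).
For each evaluation point α_i, compute m(α_i) mod 7:
  α_1 = 2: Horner steps 3 → 5 → 0, so m(2) = 0.
  α_2 = 5: Horner steps 3 → 0 → 4, so m(5) = 4.
  α_3 = 1: Horner steps 3 → 2 → 6, so m(1) = 6.
  α_4 = 6: Horner steps 3 → 3 → 1, so m(6) = 1.
  α_5 = 4: Horner steps 3 → 4 → 6, so m(4) = 6.
  α_6 = 3: Horner steps 3 → 1 → 0, so m(3) = 0.
Codeword c = [0, 4, 6, 1, 6, 0] ∈ F_7^6.


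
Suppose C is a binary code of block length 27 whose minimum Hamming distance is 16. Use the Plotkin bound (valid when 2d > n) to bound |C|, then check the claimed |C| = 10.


Plotkin bound M ≤ 6; given |C| = 10 > bound (violated).

Check applicability: 2d = 32, n = 27.
2d − n = 5 > 0, so Plotkin applies.
Compute d/(2d−n) = 16/5 ≈ 3.2000.
⌊d/(2d−n)⌋ = 3.
Plotkin bound: M ≤ 2·3 = 6.
Given |C| = 10, check: VIOLATED.
This |C| is above the Plotkin bound, so no binary code with n = 27, d = 16 and 10 codewords exists.


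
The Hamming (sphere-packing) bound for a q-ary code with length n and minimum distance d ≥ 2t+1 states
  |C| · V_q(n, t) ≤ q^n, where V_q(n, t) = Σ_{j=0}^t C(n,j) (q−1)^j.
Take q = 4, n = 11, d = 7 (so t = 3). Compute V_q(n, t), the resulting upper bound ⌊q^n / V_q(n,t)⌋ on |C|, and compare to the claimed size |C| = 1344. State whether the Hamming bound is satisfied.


V_q(n, t) = 4984, q^n = 4194304, Hamming bound = 841, |C| = 1344 > bound (violated).

Step 1: Compute V_q(n, t) = Σ_{j=0}^3 C(n, j) (q−1)^j.
  j = 0: C(11,0)·(3)^0 = 1·1 = 1.
  j = 1: C(11,1)·(3)^1 = 11·3 = 33.
  j = 2: C(11,2)·(3)^2 = 55·9 = 495.
  j = 3: C(11,3)·(3)^3 = 165·27 = 4455.
  V_q(n, t) = 1 + 33 + 495 + 4455 = 4984.
Step 2: q^n = 4^11 = 4194304.
Step 3: Hamming bound ⌊q^n / V_q(n,t)⌋ = ⌊4194304/4984⌋ = 841.
Step 4: Compare |C| = 1344 to 841: violated.
The claimed |C| lies above the Hamming bound, so no 4-ary code of length 11 with d ≥ 7 can have 1344 codewords.


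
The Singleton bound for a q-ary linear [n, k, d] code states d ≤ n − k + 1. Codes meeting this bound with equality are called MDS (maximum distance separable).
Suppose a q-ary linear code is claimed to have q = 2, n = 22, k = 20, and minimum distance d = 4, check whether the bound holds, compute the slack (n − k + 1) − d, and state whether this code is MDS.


Singleton RHS = n − k + 1 = 3, slack = -1, bound violated (no such code; not MDS).

Singleton bound: d ≤ n − k + 1.
Here n = 22, k = 20, so n − k + 1 = 3.
Given d = 4, check d ≤ 3: NO.
Slack = (n − k + 1) − d = -1.
The slack is negative: d = 4 exceeds n − k + 1 = 3 by 1, so the Singleton bound is violated and no linear [22, 20, 4]_2 code can exist. In particular it is not MDS (MDS requires d = n − k + 1 exactly).
Description: the claimed parameters are [22, 20, 4]_2; such a code would be impossible (violates the Singleton bound).


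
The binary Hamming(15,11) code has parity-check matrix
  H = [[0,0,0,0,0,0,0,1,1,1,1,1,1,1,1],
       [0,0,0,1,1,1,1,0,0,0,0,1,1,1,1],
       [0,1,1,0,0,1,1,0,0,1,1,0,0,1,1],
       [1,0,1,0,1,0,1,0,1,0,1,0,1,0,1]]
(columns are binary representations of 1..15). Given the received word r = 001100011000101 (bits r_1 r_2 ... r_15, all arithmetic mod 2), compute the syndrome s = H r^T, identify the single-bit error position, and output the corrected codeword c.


s = (0, 1, 0, 0)^T, error position = 4, corrected codeword c = 001000011000101

Compute s = H r^T mod 2 one row at a time:
  s_1 = 1 + 1 + 0 + 0 + 0 + 1 + 0 + 1 = 4 ≡ 0 (mod 2).
  s_2 = 1 + 0 + 0 + 0 + 0 + 1 + 0 + 1 = 3 ≡ 1 (mod 2).
  s_3 = 0 + 1 + 0 + 0 + 0 + 0 + 0 + 1 = 2 ≡ 0 (mod 2).
  s_4 = 0 + 1 + 0 + 0 + 1 + 0 + 1 + 1 = 4 ≡ 0 (mod 2).
s = (0, 1, 0, 0)^T — this equals column 4 of H (binary 0100), so error is at position 4.
Correct: flip bit 4 of r = 001100011000101 to get c = 001000011000101.


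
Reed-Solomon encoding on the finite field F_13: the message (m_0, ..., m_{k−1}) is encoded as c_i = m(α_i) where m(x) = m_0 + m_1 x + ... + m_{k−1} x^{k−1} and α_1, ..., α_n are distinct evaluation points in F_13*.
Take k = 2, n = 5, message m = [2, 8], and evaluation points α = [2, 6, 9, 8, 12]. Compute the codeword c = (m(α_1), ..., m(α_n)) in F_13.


c = [5, 11, 9, 1, 7]

Message polynomial: m(x) = 2 + 8·x (mod 13).
For each evaluation point α_i, compute m(α_i) mod 13:
  α_1 = 2: Horner steps 8 → 5, so m(2) = 5.
  α_2 = 6: Horner steps 8 → 11, so m(6) = 11.
  α_3 = 9: Horner steps 8 → 9, so m(9) = 9.
  α_4 = 8: Horner steps 8 → 1, so m(8) = 1.
  α_5 = 12: Horner steps 8 → 7, so m(12) = 7.
Codeword c = [5, 11, 9, 1, 7] ∈ F_13^5.


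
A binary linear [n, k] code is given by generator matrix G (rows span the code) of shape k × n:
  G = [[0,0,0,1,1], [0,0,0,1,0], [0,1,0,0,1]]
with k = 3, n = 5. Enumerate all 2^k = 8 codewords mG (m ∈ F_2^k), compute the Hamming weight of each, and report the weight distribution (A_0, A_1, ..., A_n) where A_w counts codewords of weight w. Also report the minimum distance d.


Weight distribution: A_0 = 1, A_1 = 3, A_2 = 3, A_3 = 1. Minimum distance d = 1.

Enumerate all 2^3 = 8 messages m ∈ F_2^3.
For each, compute codeword c = mG in F_2^5, then tally its weight.
  m = 000 → c = 00000, weight = 0.
  m = 100 → c = 00011, weight = 2.
  m = 010 → c = 00010, weight = 1.
  m = 110 → c = 00001, weight = 1.
  m = 001 → c = 01001, weight = 2.
  m = 101 → c = 01010, weight = 2.
  m = 011 → c = 01011, weight = 3.
  m = 111 → c = 01000, weight = 1.
Tally weights:
  weight 0: 1 codewords.
  weight 1: 3 codewords.
  weight 2: 3 codewords.
  weight 3: 1 codewords.
Minimum distance d = smallest w > 0 with A_w > 0 = 1.
Sanity: Σ A_w = 8 = 2^3 = 8 ✓.


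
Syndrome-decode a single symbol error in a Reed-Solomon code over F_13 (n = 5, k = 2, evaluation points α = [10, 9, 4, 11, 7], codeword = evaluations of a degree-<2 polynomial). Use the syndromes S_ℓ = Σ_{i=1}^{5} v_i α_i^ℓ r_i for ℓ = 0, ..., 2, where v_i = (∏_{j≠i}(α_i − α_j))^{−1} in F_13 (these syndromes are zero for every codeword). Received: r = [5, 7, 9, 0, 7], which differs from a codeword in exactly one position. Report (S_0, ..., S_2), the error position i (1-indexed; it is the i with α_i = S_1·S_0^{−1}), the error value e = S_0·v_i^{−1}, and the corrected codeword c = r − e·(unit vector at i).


S = (7, 11, 8), error at position 2, error magnitude e = 10, c = [5, 10, 9, 0, 7].

Step 1: column multipliers v_i = (∏_{j≠i}(α_i − α_j))^{−1} mod 13.
  i = 1 (α = 10): (10−9)(10−4)(10−11)(10−7) = 1·6·(−1)·3 = −18 ≡ 8, so v_1 = 8^{−1} = 5 (mod 13).
  i = 2 (α = 9): (9−10)(9−4)(9−11)(9−7) = (−1)·5·(−2)·2 = 20 ≡ 7, so v_2 = 7^{−1} = 2 (mod 13).
  i = 3 (α = 4): (4−10)(4−9)(4−11)(4−7) = (−6)·(−5)·(−7)·(−3) = 630 ≡ 6, so v_3 = 6^{−1} = 11 (mod 13).
  i = 4 (α = 11): (11−10)(11−9)(11−4)(11−7) = 1·2·7·4 = 56 ≡ 4, so v_4 = 4^{−1} = 10 (mod 13).
  i = 5 (α = 7): (7−10)(7−9)(7−4)(7−11) = (−3)·(−2)·3·(−4) = −72 ≡ 6, so v_5 = 6^{−1} = 11 (mod 13).
  v = [5, 2, 11, 10, 11].
Step 2: syndromes of r = [5, 7, 9, 0, 7] (all sums mod 13).
  S_0 = Σ v_i r_i = 5·5 + 2·7 + 11·9 + 10·0 + 11·7 = 215 ≡ 7.
  S_1 = Σ v_i α_i r_i = 5·10·5 + 2·9·7 + 11·4·9 + 10·11·0 + 11·7·7 = 1311 ≡ 11.
  α_i^2 mod 13 = [9, 3, 3, 4, 10].
  S_2 = Σ v_i α_i^2 r_i = 5·9·5 + 2·3·7 + 11·3·9 + 10·4·0 + 11·10·7 = 1334 ≡ 8.
  S = (7, 11, 8) ≠ 0, so r is not a codeword (an error is present).
Step 3: locate the error. For a single error e at position i, S_ℓ = v_i·e·α_i^ℓ, so α_err = S_1/S_0.
  S_0^{−1} = 7^{−1} = 2 (mod 13), so α_err = 11·2 = 22 ≡ 9 = α_2. Error position i = 2.
  Consistency check: S_2/S_1 = 8·6 = 48 ≡ 9 = α_err ✓ (single-error assumption holds).
Step 4: error magnitude e = S_0/v_2 = S_0·∏_{j≠2}(α_2 − α_j) = 7·7 = 49 ≡ 10 (mod 13).
Step 5: correct position 2: c_2 = r_2 − e = 7 − 10 ≡ 10 (mod 13). Hence c = [5, 10, 9, 0, 7].
  Check: interpolating c through the α_i gives m(x) = 3 + 8·x (degree < 2) with m(α_i) = c_i for every i, so c is indeed a codeword.


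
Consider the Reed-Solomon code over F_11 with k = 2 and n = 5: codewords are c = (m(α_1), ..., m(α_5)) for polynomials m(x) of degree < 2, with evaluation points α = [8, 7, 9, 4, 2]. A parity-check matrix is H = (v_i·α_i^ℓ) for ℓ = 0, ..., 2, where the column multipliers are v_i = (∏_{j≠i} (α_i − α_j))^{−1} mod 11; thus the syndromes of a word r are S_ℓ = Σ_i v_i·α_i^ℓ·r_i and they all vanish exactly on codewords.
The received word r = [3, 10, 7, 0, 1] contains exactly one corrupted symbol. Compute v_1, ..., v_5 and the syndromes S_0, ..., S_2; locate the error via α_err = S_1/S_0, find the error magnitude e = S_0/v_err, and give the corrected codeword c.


S = (2, 8, 10), error at position 4, error magnitude e = 2, c = [3, 10, 7, 9, 1].

Step 1: column multipliers v_i = (∏_{j≠i}(α_i − α_j))^{−1} mod 11.
  i = 1 (α = 8): (8−7)(8−9)(8−4)(8−2) = 1·(−1)·4·6 = −24 ≡ 9, so v_1 = 9^{−1} = 5 (mod 11).
  i = 2 (α = 7): (7−8)(7−9)(7−4)(7−2) = (−1)·(−2)·3·5 = 30 ≡ 8, so v_2 = 8^{−1} = 7 (mod 11).
  i = 3 (α = 9): (9−8)(9−7)(9−4)(9−2) = 1·2·5·7 = 70 ≡ 4, so v_3 = 4^{−1} = 3 (mod 11).
  i = 4 (α = 4): (4−8)(4−7)(4−9)(4−2) = (−4)·(−3)·(−5)·2 = −120 ≡ 1, so v_4 = 1^{−1} = 1 (mod 11).
  i = 5 (α = 2): (2−8)(2−7)(2−9)(2−4) = (−6)·(−5)·(−7)·(−2) = 420 ≡ 2, so v_5 = 2^{−1} = 6 (mod 11).
  v = [5, 7, 3, 1, 6].
Step 2: syndromes of r = [3, 10, 7, 0, 1] (all sums mod 11).
  S_0 = Σ v_i r_i = 5·3 + 7·10 + 3·7 + 1·0 + 6·1 = 112 ≡ 2.
  S_1 = Σ v_i α_i r_i = 5·8·3 + 7·7·10 + 3·9·7 + 1·4·0 + 6·2·1 = 811 ≡ 8.
  α_i^2 mod 11 = [9, 5, 4, 5, 4].
  S_2 = Σ v_i α_i^2 r_i = 5·9·3 + 7·5·10 + 3·4·7 + 1·5·0 + 6·4·1 = 593 ≡ 10.
  S = (2, 8, 10) ≠ 0, so r is not a codeword (an error is present).
Step 3: locate the error. For a single error e at position i, S_ℓ = v_i·e·α_i^ℓ, so α_err = S_1/S_0.
  S_0^{−1} = 2^{−1} = 6 (mod 11), so α_err = 8·6 = 48 ≡ 4 = α_4. Error position i = 4.
  Consistency check: S_2/S_1 = 10·7 = 70 ≡ 4 = α_err ✓ (single-error assumption holds).
Step 4: error magnitude e = S_0/v_4 = S_0·∏_{j≠4}(α_4 − α_j) = 2·1 = 2 ≡ 2 (mod 11).
Step 5: correct position 4: c_4 = r_4 − e = 0 − 2 ≡ 9 (mod 11). Hence c = [3, 10, 7, 9, 1].
  Check: interpolating c through the α_i gives m(x) = 4 + 4·x (degree < 2) with m(α_i) = c_i for every i, so c is indeed a codeword.
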